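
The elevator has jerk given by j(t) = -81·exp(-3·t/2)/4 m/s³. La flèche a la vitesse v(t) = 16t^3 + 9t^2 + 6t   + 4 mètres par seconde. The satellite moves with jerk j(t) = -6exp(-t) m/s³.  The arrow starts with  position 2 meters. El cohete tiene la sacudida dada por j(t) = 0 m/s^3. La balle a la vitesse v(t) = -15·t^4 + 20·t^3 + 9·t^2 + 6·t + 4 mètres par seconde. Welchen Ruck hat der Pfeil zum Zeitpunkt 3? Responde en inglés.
We must differentiate our velocity equation v(t) = 16·t^3 + 9·t^2 + 6·t + 4 2 times. The derivative of velocity gives acceleration: a(t) = 48·t^2 + 18·t + 6. Taking d/dt of a(t), we find j(t) = 96·t + 18. From the given jerk equation j(t) = 96·t + 18, we substitute t = 3 to get j = 306.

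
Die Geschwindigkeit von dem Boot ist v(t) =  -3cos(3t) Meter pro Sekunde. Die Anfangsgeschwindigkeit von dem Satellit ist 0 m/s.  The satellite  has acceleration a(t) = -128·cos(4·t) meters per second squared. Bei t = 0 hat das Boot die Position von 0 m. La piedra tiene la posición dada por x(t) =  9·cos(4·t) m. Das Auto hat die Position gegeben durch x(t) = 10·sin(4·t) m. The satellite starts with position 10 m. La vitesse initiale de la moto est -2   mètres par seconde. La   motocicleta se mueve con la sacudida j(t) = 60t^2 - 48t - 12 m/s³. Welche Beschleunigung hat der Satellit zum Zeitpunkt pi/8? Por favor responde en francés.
De l'équation de l'accélération a(t) = -128·cos(4·t), nous substituons t = pi/8 pour obtenir a = 0.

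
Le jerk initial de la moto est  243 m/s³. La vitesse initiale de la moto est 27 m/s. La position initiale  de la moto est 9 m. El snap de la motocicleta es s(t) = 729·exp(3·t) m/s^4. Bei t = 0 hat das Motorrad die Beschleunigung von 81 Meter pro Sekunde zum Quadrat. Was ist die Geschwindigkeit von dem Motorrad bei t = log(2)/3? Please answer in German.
Wir müssen das Integral unserer Gleichung für den Snap s(t) = 729·exp(3·t) 3-mal finden. Mit ∫s(t)dt und Anwendung von j(0) = 243, finden wir j(t) = 243·exp(3·t). Mit ∫j(t)dt und Anwendung von a(0) = 81, finden wir a(t) = 81·exp(3·t). Die Stammfunktion von der Beschleunigung, mit v(0) = 27, ergibt die Geschwindigkeit: v(t) = 27·exp(3·t). Mit v(t) = 27·exp(3·t) und Einsetzen von t = log(2)/3, finden wir v = 54.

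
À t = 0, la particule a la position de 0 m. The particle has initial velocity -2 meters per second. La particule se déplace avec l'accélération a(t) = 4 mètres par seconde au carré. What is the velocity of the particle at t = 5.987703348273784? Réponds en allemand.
Wir müssen die Stammfunktion unserer Gleichung für die Beschleunigung a(t) = 4 1-mal finden. Das Integral von der Beschleunigung, mit v(0) = -2, ergibt die Geschwindigkeit: v(t) = 4·t - 2. Mit v(t) = 4·t - 2 und Einsetzen von t = 5.987703348273784, finden wir v = 21.9508133930951.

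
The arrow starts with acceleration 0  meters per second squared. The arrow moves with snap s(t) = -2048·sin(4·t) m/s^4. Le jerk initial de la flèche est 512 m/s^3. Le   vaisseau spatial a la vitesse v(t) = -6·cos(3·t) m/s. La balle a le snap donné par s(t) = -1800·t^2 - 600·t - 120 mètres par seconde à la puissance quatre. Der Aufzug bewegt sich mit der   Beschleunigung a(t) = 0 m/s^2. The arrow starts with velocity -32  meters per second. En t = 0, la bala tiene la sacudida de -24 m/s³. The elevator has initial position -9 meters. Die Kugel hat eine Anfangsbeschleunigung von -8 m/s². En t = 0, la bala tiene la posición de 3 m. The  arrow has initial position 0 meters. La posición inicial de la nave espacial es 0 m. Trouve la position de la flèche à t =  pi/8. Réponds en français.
En partant du snap s(t) = -2048·sin(4·t), nous prenons 4 primitives. La primitive du snap, avec j(0) = 512, donne le jerk: j(t) = 512·cos(4·t). La primitive du jerk, avec a(0) = 0, donne l'accélération: a(t) = 128·sin(4·t). L'intégrale de l'accélération est la vitesse. En utilisant v(0) = -32, nous obtenons v(t) = -32·cos(4·t). La primitive de la vitesse, avec x(0) = 0, donne la position: x(t) = -8·sin(4·t). De l'équation de la position x(t) = -8·sin(4·t), nous substituons t = pi/8 pour obtenir x = -8.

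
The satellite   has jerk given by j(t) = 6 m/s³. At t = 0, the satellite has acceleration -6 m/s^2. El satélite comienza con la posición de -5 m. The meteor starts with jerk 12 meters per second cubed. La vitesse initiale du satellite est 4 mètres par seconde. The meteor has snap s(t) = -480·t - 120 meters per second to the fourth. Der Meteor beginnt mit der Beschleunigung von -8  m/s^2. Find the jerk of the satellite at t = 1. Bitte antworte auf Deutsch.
Aus der Gleichung für den Ruck j(t) = 6, setzen wir t = 1 ein und erhalten j = 6.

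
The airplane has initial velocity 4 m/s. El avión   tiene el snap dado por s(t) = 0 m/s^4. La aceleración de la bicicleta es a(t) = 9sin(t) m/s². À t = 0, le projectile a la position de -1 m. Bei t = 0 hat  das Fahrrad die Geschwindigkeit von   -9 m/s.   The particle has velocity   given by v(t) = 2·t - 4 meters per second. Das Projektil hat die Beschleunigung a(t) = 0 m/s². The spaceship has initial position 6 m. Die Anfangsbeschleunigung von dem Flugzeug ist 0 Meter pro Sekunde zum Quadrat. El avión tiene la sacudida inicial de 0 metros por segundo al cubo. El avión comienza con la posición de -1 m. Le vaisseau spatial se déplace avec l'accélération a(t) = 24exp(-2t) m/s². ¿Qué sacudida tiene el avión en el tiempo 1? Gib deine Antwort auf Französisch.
Nous devons intégrer notre équation du snap s(t) = 0 1 fois. En intégrant le snap et en utilisant la condition initiale j(0) = 0, nous obtenons j(t) = 0. Nous avons le jerk j(t) = 0. En substituant t = 1: j(1) = 0.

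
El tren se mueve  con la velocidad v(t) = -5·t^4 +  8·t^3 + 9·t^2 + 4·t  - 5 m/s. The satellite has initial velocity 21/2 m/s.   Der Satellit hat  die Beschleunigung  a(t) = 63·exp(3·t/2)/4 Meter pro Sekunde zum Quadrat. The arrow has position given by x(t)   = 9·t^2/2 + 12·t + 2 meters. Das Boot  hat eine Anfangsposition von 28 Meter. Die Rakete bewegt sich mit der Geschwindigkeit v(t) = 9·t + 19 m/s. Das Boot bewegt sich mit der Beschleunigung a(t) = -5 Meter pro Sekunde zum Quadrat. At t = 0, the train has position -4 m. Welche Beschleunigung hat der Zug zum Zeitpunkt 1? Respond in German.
Ausgehend von der Geschwindigkeit v(t) = -5·t^4 + 8·t^3 + 9·t^2 + 4·t - 5, nehmen wir 1 Ableitung. Die Ableitung von der Geschwindigkeit ergibt die Beschleunigung: a(t) = -20·t^3 + 24·t^2 + 18·t + 4. Aus der Gleichung für die Beschleunigung a(t) = -20·t^3 + 24·t^2 + 18·t + 4, setzen wir t = 1 ein und erhalten a = 26.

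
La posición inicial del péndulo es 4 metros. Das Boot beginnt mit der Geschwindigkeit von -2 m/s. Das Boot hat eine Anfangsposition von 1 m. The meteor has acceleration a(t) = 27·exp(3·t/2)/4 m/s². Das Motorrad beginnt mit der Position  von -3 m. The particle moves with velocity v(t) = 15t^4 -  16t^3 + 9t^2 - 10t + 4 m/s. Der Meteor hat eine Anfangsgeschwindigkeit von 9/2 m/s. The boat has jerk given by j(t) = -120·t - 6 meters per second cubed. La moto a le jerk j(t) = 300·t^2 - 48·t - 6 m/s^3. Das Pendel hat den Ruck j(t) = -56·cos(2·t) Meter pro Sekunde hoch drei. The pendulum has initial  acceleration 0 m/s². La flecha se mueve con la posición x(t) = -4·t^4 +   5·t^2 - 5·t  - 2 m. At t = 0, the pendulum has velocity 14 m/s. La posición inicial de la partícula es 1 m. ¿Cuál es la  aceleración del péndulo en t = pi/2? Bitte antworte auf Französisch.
En partant du jerk j(t) = -56·cos(2·t), nous prenons 1 intégrale. En intégrant le jerk et en utilisant la condition initiale a(0) = 0, nous obtenons a(t) = -28·sin(2·t). Nous avons l'accélération a(t) = -28·sin(2·t). En substituant t = pi/2: a(pi/2) = 0.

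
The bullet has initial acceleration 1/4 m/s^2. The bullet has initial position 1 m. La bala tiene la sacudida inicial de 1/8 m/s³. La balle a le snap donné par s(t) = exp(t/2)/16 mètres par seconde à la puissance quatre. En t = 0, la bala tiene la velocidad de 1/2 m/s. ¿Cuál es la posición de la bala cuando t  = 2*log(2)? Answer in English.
We need to integrate our snap equation s(t) = exp(t/2)/16 4 times. The antiderivative of snap, with j(0) = 1/8, gives jerk: j(t) = exp(t/2)/8. Taking ∫j(t)dt and applying a(0) = 1/4, we find a(t) = exp(t/2)/4. Taking ∫a(t)dt and applying v(0) = 1/2, we find v(t) = exp(t/2)/2. Integrating velocity and using the initial condition x(0) = 1, we get x(t) = exp(t/2). Using x(t) = exp(t/2) and substituting t = 2*log(2), we find x = 2.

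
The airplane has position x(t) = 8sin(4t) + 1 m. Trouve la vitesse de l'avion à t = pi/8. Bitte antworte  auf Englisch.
We must differentiate our position equation x(t) = 8·sin(4·t) + 1 1 time. Taking d/dt of x(t), we find v(t) = 32·cos(4·t). We have velocity v(t) = 32·cos(4·t). Substituting t = pi/8: v(pi/8) = 0.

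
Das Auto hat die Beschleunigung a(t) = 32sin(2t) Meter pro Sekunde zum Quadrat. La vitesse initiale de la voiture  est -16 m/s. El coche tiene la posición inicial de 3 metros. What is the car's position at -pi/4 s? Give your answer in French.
Pour résoudre ceci, nous devons prendre 2 intégrales de notre équation de l'accélération a(t) = 32·sin(2·t). En prenant ∫a(t)dt et en appliquant v(0) = -16, nous trouvons v(t) = -16·cos(2·t). En prenant ∫v(t)dt et en appliquant x(0) = 3, nous trouvons x(t) = 3 - 8·sin(2·t). En utilisant x(t) = 3 - 8·sin(2·t) et en substituant t = -pi/4, nous trouvons x = 11.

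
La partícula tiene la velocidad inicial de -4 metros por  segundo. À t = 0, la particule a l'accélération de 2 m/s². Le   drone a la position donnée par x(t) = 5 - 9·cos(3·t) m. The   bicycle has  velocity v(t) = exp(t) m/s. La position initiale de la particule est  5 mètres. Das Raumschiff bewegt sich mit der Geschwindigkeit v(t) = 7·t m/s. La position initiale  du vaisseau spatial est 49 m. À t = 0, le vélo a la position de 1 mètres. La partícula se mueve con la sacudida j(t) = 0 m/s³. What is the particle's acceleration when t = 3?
We must find the integral of our jerk equation j(t) = 0 1 time. Finding the antiderivative of j(t) and using a(0) = 2: a(t) = 2. We have acceleration a(t) = 2. Substituting t = 3: a(3) = 2.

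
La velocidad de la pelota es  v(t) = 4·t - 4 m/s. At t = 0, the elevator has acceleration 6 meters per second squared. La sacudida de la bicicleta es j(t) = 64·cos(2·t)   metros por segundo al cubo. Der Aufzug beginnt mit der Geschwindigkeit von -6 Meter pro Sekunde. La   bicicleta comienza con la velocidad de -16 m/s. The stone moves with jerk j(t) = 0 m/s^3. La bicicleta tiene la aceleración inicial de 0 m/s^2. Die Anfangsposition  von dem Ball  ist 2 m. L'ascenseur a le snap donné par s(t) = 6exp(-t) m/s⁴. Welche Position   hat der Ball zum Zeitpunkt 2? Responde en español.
Debemos encontrar la integral de nuestra ecuación de la velocidad v(t) = 4·t - 4 1 vez. La integral de la velocidad es la posición. Usando x(0) = 2, obtenemos x(t) = 2·t^2 - 4·t + 2. De la ecuación de la posición x(t) = 2·t^2 - 4·t + 2, sustituimos t = 2 para obtener x = 2.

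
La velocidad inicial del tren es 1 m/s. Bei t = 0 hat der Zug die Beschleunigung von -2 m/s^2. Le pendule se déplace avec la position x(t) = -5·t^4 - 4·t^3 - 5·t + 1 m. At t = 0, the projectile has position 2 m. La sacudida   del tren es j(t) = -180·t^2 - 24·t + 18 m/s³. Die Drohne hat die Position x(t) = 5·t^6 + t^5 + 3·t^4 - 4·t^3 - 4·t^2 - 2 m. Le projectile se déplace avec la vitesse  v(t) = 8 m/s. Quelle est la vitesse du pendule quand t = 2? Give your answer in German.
Ausgehend von der Position x(t) = -5·t^4 - 4·t^3 - 5·t + 1, nehmen wir 1 Ableitung. Durch Ableiten von der Position erhalten wir die Geschwindigkeit: v(t) = -20·t^3 - 12·t^2 - 5. Wir haben die Geschwindigkeit v(t) = -20·t^3 - 12·t^2 - 5. Durch Einsetzen von t = 2: v(2) = -213.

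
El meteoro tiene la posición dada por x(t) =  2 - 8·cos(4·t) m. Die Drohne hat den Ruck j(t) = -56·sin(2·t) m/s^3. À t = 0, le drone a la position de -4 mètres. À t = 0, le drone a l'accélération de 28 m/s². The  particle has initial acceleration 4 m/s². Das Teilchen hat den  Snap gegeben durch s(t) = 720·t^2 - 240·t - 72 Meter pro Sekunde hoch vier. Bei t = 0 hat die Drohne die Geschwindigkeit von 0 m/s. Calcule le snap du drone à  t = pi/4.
En partant du jerk j(t) = -56·sin(2·t), nous prenons 1 dérivée. En dérivant le jerk, nous obtenons le snap: s(t) = -112·cos(2·t). En utilisant s(t) = -112·cos(2·t) et en substituant t = pi/4, nous trouvons s = 0.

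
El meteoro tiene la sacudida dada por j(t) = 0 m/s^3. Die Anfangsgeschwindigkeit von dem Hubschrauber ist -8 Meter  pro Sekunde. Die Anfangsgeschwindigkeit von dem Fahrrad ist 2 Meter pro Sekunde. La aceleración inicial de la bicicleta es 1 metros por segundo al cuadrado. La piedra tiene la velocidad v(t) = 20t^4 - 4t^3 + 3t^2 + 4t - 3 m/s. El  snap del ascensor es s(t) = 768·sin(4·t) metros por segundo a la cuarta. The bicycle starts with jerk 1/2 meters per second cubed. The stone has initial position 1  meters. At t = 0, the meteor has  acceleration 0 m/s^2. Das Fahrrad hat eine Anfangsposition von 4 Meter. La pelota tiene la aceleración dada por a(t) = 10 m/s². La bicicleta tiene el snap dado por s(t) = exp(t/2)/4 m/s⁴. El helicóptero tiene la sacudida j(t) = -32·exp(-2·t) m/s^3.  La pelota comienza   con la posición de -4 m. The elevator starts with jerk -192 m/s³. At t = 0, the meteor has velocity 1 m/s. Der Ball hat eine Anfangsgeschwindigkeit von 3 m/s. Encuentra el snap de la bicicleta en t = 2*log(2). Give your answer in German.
Mit s(t) = exp(t/2)/4 und Einsetzen von t = 2*log(2), finden wir s = 1/2.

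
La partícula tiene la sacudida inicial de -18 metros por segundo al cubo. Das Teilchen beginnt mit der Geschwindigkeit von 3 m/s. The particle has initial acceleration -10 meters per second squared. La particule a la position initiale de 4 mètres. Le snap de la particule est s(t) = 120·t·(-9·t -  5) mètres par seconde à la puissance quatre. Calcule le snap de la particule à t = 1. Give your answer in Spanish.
Usando s(t) = 120·t·(-9·t - 5) y sustituyendo t = 1, encontramos s = -1680.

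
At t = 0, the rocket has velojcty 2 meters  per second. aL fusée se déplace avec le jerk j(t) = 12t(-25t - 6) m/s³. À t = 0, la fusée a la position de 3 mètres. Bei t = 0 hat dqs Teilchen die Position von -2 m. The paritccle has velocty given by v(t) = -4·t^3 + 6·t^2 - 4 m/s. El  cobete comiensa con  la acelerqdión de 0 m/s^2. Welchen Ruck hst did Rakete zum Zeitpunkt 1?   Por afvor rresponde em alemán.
Wir haben den Ruck j(t) = 12·t·(-25·t - 6). Durch Einsetzen von t = 1: j(1) = -372.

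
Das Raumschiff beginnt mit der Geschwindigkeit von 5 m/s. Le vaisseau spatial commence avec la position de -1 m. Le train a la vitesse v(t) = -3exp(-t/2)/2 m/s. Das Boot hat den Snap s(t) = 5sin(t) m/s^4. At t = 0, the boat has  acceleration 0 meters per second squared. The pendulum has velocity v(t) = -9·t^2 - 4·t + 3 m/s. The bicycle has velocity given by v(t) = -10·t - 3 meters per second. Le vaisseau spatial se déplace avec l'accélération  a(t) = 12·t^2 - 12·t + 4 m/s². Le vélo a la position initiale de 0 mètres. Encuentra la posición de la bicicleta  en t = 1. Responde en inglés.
We must find the antiderivative of our velocity equation v(t) = -10·t - 3 1 time. The antiderivative of velocity is position. Using x(0) = 0, we get x(t) = -5·t^2 - 3·t. We have position x(t) = -5·t^2 - 3·t. Substituting t = 1: x(1) = -8.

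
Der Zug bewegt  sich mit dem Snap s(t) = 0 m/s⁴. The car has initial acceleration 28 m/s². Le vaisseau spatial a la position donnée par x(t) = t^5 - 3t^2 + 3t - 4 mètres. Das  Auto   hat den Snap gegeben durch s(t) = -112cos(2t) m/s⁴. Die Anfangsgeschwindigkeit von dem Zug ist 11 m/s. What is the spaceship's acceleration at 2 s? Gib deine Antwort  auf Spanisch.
Partiendo de la posición x(t) = t^5 - 3·t^2 + 3·t - 4, tomamos 2 derivadas. La derivada de la posición da la velocidad: v(t) = 5·t^4 - 6·t + 3. Derivando la velocidad, obtenemos la aceleración: a(t) = 20·t^3 - 6. Usando a(t) = 20·t^3 - 6 y sustituyendo t = 2, encontramos a = 154.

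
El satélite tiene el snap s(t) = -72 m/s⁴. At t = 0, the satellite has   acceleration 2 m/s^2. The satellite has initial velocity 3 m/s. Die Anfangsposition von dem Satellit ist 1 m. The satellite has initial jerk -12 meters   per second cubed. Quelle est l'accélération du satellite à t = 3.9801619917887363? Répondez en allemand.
Um dies zu lösen, müssen wir 2 Stammfunktionen unserer Gleichung für den Snap s(t) = -72 finden. Das Integral von dem Snap, mit j(0) = -12, ergibt den Ruck: j(t) = -72·t - 12. Die Stammfunktion von dem Ruck, mit a(0) = 2, ergibt die Beschleunigung: a(t) = -36·t^2 - 12·t + 2. Mit a(t) = -36·t^2 - 12·t + 2 und Einsetzen von t = 3.9801619917887363, finden wir a = -616.062765213133.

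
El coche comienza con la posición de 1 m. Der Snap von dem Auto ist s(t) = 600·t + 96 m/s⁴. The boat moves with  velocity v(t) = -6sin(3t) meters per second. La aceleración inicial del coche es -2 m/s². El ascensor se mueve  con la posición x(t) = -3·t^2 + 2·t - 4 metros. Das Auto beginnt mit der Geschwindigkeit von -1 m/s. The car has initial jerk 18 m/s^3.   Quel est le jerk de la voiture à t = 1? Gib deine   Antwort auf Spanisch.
Partiendo del snap s(t) = 600·t + 96, tomamos 1 integral. La antiderivada del snap, con j(0) = 18, da la sacudida: j(t) = 300·t^2 + 96·t + 18. Tenemos la sacudida j(t) = 300·t^2 + 96·t + 18. Sustituyendo t = 1: j(1) = 414.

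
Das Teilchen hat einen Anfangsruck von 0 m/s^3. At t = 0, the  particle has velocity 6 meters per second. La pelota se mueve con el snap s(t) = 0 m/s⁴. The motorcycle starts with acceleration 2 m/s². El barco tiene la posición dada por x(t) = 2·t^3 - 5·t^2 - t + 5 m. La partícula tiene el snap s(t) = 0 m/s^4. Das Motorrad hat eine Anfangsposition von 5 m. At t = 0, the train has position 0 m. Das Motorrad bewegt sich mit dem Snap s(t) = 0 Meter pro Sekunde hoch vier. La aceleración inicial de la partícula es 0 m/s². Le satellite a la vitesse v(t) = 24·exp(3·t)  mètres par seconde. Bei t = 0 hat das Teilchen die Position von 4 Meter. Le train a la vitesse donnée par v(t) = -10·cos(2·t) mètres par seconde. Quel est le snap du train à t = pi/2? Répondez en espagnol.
Partiendo de la velocidad v(t) = -10·cos(2·t), tomamos 3 derivadas. La derivada de la velocidad da la aceleración: a(t) = 20·sin(2·t). Tomando d/dt de a(t), encontramos j(t) = 40·cos(2·t). Derivando la sacudida, obtenemos el snap: s(t) = -80·sin(2·t). Usando s(t) = -80·sin(2·t) y sustituyendo t = pi/2, encontramos s = 0.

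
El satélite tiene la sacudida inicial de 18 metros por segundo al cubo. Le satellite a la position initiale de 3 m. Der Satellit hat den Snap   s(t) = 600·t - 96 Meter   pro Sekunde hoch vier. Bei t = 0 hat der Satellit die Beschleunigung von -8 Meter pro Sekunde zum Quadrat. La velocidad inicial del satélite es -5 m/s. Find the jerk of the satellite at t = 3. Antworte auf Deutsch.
Um dies zu lösen, müssen wir 1 Stammfunktion unserer Gleichung für den Snap s(t) = 600·t - 96 finden. Mit ∫s(t)dt und Anwendung von j(0) = 18, finden wir j(t) = 300·t^2 - 96·t + 18. Mit j(t) = 300·t^2 - 96·t + 18 und Einsetzen von t = 3, finden wir j = 2430.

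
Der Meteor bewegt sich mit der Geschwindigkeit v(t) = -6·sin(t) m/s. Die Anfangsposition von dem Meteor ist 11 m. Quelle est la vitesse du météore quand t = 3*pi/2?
De l'équation de la vitesse v(t) = -6·sin(t), nous substituons t = 3*pi/2 pour obtenir v = 6.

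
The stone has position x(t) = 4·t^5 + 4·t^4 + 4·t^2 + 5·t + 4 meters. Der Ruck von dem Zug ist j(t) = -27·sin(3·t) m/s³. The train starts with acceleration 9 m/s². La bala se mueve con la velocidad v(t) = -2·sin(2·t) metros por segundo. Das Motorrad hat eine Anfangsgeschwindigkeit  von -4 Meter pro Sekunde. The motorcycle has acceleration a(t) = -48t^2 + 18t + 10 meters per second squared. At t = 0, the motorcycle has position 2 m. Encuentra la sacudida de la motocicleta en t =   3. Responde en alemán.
Wir müssen unsere Gleichung für die Beschleunigung a(t) = -48·t^2 + 18·t + 10 1-mal ableiten. Die Ableitung von der Beschleunigung ergibt den Ruck: j(t) = 18 - 96·t. Mit j(t) = 18 - 96·t und Einsetzen von t = 3, finden wir j = -270.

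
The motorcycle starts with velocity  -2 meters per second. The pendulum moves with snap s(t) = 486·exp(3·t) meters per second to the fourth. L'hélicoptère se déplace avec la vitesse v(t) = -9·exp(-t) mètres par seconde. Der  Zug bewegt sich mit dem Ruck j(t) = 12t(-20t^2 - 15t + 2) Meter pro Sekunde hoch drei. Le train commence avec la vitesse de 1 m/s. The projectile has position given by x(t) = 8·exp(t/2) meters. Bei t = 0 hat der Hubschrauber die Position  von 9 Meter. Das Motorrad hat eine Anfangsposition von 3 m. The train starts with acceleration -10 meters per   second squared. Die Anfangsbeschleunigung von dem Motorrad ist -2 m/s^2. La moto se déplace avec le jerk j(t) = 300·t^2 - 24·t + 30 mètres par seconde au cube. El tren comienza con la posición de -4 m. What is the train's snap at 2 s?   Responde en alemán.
Um dies zu lösen, müssen wir 1 Ableitung unserer Gleichung für den Ruck j(t) = 12·t·(-20·t^2 - 15·t + 2) nehmen. Durch Ableiten von dem Ruck erhalten wir den Snap: s(t) = -240·t^2 + 12·t·(-40·t - 15) - 180·t + 24. Wir haben den Snap s(t) = -240·t^2 + 12·t·(-40·t - 15) - 180·t + 24. Durch Einsetzen von t = 2: s(2) = -3576.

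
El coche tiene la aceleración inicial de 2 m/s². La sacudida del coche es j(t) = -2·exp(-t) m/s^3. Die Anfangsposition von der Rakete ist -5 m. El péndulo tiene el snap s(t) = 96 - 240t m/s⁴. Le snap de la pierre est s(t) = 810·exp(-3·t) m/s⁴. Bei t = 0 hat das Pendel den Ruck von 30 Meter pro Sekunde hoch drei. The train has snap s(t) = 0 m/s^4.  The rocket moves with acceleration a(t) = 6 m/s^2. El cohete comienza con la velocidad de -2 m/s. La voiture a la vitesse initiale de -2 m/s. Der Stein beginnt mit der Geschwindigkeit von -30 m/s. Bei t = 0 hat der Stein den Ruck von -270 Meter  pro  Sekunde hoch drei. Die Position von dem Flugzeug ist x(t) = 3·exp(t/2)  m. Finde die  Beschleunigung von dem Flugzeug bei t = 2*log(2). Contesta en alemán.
Um dies zu lösen, müssen wir 2 Ableitungen unserer Gleichung für die Position x(t) = 3·exp(t/2) nehmen. Mit d/dt von x(t) finden wir v(t) = 3·exp(t/2)/2. Die Ableitung von der Geschwindigkeit ergibt die Beschleunigung: a(t) = 3·exp(t/2)/4. Mit a(t) = 3·exp(t/2)/4 und Einsetzen von t = 2*log(2), finden wir a = 3/2.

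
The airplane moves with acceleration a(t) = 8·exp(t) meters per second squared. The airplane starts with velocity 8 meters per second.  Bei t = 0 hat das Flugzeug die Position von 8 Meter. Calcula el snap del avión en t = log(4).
Partiendo de la aceleración a(t) = 8·exp(t), tomamos 2 derivadas. Derivando la aceleración, obtenemos la sacudida: j(t) = 8·exp(t). Derivando la sacudida, obtenemos el snap: s(t) = 8·exp(t). Tenemos el snap s(t) = 8·exp(t). Sustituyendo t = log(4): s(log(4)) = 32.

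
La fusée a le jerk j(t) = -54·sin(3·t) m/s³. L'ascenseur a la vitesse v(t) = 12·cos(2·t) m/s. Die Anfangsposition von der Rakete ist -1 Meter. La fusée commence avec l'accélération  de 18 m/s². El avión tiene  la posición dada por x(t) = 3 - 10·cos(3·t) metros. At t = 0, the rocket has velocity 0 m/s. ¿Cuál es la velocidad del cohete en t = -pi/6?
Para resolver esto, necesitamos tomar 2 integrales de nuestra ecuación de la sacudida j(t) = -54·sin(3·t). La integral de la sacudida es la aceleración. Usando a(0) = 18, obtenemos a(t) = 18·cos(3·t). La integral de la aceleración es la velocidad. Usando v(0) = 0, obtenemos v(t) = 6·sin(3·t). De la ecuación de la velocidad v(t) = 6·sin(3·t), sustituimos t = -pi/6 para obtener v = -6.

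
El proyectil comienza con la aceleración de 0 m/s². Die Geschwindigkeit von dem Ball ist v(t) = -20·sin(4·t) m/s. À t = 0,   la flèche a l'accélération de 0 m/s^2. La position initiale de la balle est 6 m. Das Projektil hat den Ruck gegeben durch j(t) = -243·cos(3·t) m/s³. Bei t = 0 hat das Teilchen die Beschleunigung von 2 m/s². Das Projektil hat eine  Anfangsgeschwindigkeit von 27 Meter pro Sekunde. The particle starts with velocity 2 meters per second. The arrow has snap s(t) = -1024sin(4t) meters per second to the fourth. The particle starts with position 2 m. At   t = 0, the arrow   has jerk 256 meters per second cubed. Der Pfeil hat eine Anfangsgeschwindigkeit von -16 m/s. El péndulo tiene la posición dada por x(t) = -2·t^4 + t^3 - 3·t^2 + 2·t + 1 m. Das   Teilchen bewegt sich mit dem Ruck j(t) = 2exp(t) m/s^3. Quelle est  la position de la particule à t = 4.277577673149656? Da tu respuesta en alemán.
Wir müssen unsere Gleichung für den Ruck j(t) = 2·exp(t) 3-mal integrieren. Die Stammfunktion von dem Ruck ist die Beschleunigung. Mit a(0) = 2 erhalten wir a(t) = 2·exp(t). Die Stammfunktion von der Beschleunigung, mit v(0) = 2, ergibt die Geschwindigkeit: v(t) = 2·exp(t). Das Integral von der Geschwindigkeit, mit x(0) = 2, ergibt die Position: x(t) = 2·exp(t). Aus der Gleichung für die Position x(t) = 2·exp(t), setzen wir t = 4.277577673149656 ein und erhalten x = 144.131323640449.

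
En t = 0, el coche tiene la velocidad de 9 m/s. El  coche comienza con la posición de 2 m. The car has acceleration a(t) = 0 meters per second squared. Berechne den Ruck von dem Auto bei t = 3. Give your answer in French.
Nous devons dériver notre équation de l'accélération a(t) = 0 1 fois. En prenant d/dt de a(t), nous trouvons j(t) = 0. En utilisant j(t) = 0 et en substituant t = 3, nous trouvons j = 0.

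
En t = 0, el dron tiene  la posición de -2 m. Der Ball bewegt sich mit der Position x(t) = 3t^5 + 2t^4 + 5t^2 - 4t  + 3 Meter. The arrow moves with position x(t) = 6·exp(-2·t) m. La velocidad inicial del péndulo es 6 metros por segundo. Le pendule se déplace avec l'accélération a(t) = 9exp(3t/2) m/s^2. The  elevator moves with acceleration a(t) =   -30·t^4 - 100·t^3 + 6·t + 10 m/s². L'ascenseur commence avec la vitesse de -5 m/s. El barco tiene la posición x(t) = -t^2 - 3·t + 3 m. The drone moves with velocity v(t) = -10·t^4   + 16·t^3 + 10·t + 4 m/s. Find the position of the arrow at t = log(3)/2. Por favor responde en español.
Tenemos la posición x(t) = 6·exp(-2·t). Sustituyendo t = log(3)/2: x(log(3)/2) = 2.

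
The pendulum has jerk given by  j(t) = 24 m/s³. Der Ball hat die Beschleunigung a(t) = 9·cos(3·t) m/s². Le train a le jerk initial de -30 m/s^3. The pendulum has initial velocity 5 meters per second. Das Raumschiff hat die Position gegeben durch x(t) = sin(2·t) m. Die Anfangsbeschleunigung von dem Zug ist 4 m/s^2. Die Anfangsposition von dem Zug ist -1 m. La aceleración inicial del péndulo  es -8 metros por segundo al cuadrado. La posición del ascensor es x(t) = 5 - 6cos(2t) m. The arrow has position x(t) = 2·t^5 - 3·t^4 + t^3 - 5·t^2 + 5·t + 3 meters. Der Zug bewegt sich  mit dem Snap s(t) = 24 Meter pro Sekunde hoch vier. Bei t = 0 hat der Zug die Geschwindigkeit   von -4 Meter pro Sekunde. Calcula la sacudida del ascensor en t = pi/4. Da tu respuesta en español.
Para resolver esto, necesitamos tomar 3 derivadas de nuestra ecuación de la posición x(t) = 5 - 6·cos(2·t). La derivada de la posición da la velocidad: v(t) = 12·sin(2·t). Derivando la velocidad, obtenemos la aceleración: a(t) = 24·cos(2·t). Derivando la aceleración, obtenemos la sacudida: j(t) = -48·sin(2·t). De la ecuación de la sacudida j(t) = -48·sin(2·t), sustituimos t = pi/4 para obtener j = -48.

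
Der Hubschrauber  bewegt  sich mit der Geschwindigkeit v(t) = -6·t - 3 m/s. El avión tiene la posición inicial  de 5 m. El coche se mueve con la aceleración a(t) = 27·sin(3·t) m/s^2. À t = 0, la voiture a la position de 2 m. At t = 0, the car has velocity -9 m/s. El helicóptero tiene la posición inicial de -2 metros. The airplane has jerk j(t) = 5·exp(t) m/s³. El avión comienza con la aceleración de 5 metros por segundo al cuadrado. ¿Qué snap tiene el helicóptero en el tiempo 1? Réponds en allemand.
Wir müssen unsere Gleichung für die Geschwindigkeit v(t) = -6·t - 3 3-mal ableiten. Die Ableitung von der Geschwindigkeit ergibt die Beschleunigung: a(t) = -6. Die Ableitung von der Beschleunigung ergibt den Ruck: j(t) = 0. Mit d/dt von j(t) finden wir s(t) = 0. Aus der Gleichung für den Snap s(t) = 0, setzen wir t = 1 ein und erhalten s = 0.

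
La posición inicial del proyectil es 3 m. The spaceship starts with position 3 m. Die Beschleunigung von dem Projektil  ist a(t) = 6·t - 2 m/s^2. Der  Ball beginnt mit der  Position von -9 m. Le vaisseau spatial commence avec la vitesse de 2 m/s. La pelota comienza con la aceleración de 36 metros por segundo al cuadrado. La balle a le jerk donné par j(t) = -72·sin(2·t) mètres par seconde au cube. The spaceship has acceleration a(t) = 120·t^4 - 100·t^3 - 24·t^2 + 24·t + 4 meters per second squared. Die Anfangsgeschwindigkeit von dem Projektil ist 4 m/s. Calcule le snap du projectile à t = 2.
Nous devons dériver notre équation de l'accélération a(t) = 6·t - 2 2 fois. En prenant d/dt de a(t), nous trouvons j(t) = 6. En prenant d/dt de j(t), nous trouvons s(t) = 0. En utilisant s(t) = 0 et en substituant t = 2, nous trouvons s = 0.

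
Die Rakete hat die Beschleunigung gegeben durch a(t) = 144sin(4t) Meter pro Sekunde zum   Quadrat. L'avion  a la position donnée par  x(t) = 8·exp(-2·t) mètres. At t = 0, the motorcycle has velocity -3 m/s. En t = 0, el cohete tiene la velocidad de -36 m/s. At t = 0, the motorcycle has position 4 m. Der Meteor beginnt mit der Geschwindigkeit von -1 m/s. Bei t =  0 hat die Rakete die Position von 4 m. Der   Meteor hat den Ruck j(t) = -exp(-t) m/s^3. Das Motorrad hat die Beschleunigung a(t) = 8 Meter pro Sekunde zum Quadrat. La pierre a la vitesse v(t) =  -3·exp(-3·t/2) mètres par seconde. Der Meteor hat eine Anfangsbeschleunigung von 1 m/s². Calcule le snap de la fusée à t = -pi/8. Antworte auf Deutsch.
Um dies zu lösen, müssen wir 2 Ableitungen unserer Gleichung für die Beschleunigung a(t) = 144·sin(4·t) nehmen. Die Ableitung von der Beschleunigung ergibt den Ruck: j(t) = 576·cos(4·t). Mit d/dt von j(t) finden wir s(t) = -2304·sin(4·t). Wir haben den Snap s(t) = -2304·sin(4·t). Durch Einsetzen von t = -pi/8: s(-pi/8) = 2304.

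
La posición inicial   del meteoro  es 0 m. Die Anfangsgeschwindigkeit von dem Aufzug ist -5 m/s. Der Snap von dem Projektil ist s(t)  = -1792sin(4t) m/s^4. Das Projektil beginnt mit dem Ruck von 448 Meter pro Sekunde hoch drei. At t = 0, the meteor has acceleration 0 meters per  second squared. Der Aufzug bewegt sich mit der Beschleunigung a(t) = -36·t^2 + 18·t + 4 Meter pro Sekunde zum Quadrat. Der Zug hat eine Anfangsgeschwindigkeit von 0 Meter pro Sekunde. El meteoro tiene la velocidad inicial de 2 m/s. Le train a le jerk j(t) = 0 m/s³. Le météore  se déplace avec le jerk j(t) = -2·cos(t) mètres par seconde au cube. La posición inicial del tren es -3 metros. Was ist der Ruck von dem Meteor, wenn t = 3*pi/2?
Mit j(t) = -2·cos(t) und Einsetzen von t = 3*pi/2, finden wir j = 0.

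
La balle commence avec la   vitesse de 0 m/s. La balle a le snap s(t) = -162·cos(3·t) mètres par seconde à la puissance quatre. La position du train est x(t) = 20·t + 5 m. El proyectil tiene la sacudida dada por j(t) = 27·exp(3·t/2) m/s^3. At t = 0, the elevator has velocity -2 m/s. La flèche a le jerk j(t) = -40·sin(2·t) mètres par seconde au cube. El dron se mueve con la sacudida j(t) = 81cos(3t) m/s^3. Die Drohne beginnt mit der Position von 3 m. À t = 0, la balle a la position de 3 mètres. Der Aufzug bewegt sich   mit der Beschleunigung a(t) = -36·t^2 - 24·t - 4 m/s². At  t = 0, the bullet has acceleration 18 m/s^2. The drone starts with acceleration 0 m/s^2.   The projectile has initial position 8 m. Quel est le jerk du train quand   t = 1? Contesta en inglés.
Starting from position x(t) = 20·t + 5, we take 3 derivatives. The derivative of position gives velocity: v(t) = 20. Taking d/dt of v(t), we find a(t) = 0. The derivative of acceleration gives jerk: j(t) = 0. Using j(t) = 0 and substituting t = 1, we find j = 0.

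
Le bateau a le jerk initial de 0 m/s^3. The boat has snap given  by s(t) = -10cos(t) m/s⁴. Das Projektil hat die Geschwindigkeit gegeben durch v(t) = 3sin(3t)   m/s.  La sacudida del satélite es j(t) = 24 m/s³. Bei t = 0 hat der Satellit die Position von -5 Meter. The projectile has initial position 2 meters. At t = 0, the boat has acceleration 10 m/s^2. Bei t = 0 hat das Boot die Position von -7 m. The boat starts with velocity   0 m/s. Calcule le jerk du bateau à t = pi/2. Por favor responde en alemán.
Ausgehend von dem Snap s(t) = -10·cos(t), nehmen wir 1 Integral. Das Integral von dem Snap ist der Ruck. Mit j(0) = 0 erhalten wir j(t) = -10·sin(t). Aus der Gleichung für den Ruck j(t) = -10·sin(t), setzen wir t = pi/2 ein und erhalten j = -10.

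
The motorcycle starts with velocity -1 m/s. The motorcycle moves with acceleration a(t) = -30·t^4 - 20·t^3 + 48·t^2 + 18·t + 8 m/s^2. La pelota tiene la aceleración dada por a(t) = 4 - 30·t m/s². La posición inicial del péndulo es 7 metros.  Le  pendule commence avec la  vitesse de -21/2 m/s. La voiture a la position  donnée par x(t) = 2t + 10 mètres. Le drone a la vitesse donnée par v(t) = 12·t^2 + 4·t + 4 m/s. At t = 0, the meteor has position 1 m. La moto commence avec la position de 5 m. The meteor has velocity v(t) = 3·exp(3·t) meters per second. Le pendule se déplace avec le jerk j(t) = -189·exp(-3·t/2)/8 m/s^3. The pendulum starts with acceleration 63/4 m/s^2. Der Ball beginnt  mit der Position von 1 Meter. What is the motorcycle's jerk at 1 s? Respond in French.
En partant de l'accélération a(t) = -30·t^4 - 20·t^3 + 48·t^2 + 18·t + 8, nous prenons 1 dérivée. En prenant d/dt de a(t), nous trouvons j(t) = -120·t^3 - 60·t^2 + 96·t + 18. De l'équation du jerk j(t) = -120·t^3 - 60·t^2 + 96·t + 18, nous substituons t = 1 pour obtenir j = -66.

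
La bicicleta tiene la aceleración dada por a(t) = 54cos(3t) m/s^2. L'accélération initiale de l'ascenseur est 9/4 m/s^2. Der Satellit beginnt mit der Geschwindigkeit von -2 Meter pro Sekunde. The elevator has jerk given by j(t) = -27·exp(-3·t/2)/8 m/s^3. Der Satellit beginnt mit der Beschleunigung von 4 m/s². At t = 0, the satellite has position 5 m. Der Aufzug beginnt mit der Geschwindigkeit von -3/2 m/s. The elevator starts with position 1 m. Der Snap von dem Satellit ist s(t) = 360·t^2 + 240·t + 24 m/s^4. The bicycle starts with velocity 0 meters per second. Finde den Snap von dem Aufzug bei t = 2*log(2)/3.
Um dies zu lösen, müssen wir 1 Ableitung unserer Gleichung für den Ruck j(t) = -27·exp(-3·t/2)/8 nehmen. Die Ableitung von dem Ruck ergibt den Snap: s(t) = 81·exp(-3·t/2)/16. Wir haben den Snap s(t) = 81·exp(-3·t/2)/16. Durch Einsetzen von t = 2*log(2)/3: s(2*log(2)/3) = 81/32.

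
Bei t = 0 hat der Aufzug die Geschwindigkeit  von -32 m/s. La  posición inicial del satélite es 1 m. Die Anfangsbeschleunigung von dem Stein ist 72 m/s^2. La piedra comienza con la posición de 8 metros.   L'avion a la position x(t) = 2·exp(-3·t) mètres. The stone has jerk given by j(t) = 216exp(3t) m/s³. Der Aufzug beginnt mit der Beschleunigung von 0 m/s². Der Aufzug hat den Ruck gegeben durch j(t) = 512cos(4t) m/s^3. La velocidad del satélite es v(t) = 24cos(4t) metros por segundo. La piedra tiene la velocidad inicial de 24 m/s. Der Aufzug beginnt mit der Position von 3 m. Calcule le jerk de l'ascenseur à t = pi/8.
En utilisant j(t) = 512·cos(4·t) et en substituant t = pi/8, nous trouvons j = 0.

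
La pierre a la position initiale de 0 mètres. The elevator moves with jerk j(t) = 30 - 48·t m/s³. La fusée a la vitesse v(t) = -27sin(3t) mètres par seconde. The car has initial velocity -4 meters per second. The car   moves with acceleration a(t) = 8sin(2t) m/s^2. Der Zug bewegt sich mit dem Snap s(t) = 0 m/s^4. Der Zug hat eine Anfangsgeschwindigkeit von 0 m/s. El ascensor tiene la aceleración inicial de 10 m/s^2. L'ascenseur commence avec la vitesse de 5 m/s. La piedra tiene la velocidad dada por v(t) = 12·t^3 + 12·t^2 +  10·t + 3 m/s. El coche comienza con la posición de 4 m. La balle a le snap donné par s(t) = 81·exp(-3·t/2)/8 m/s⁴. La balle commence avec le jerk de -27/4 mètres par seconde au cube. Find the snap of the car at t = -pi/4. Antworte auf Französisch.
Pour résoudre ceci, nous devons prendre 2 dérivées de notre équation de l'accélération a(t) = 8·sin(2·t). La dérivée de l'accélération donne le jerk: j(t) = 16·cos(2·t). En dérivant le jerk, nous obtenons le snap: s(t) = -32·sin(2·t). Nous avons le snap s(t) = -32·sin(2·t). En substituant t = -pi/4: s(-pi/4) = 32.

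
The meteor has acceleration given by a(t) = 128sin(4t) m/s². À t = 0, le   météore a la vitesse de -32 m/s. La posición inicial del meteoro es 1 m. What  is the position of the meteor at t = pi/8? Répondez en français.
Nous devons intégrer notre équation de l'accélération a(t) = 128·sin(4·t) 2 fois. En intégrant l'accélération et en utilisant la condition initiale v(0) = -32, nous obtenons v(t) = -32·cos(4·t). En intégrant la vitesse et en utilisant la condition initiale x(0) = 1, nous obtenons x(t) = 1 - 8·sin(4·t). De l'équation de la position x(t) = 1 - 8·sin(4·t), nous substituons t = pi/8 pour obtenir x = -7.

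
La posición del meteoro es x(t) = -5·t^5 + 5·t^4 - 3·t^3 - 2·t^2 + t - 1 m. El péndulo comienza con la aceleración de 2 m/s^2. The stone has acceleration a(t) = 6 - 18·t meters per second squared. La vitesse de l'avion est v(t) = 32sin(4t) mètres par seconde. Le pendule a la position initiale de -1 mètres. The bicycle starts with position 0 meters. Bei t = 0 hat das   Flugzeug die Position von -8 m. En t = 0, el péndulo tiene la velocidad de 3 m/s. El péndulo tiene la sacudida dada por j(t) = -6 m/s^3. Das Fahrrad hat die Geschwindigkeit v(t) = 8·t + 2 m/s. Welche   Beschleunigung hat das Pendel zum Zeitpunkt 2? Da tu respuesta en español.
Debemos encontrar la integral de nuestra ecuación de la sacudida j(t) = -6 1 vez. La integral de la sacudida, con a(0) = 2, da la aceleración: a(t) = 2 - 6·t. Usando a(t) = 2 - 6·t y sustituyendo t = 2, encontramos a = -10.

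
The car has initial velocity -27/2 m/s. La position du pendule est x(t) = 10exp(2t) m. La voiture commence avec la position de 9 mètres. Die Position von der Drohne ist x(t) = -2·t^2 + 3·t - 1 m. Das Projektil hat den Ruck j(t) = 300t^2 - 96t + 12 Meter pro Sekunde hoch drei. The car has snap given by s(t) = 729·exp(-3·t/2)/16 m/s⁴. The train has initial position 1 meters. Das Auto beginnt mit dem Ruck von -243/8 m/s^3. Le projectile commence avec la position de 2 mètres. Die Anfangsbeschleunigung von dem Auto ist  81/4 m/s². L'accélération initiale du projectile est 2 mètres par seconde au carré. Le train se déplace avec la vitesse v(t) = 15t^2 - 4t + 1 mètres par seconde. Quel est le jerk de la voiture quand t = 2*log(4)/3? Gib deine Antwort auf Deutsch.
Ausgehend von dem Snap s(t) = 729·exp(-3·t/2)/16, nehmen wir 1 Stammfunktion. Durch Integration von dem Snap und Verwendung der Anfangsbedingung j(0) = -243/8, erhalten wir j(t) = -243·exp(-3·t/2)/8. Mit j(t) = -243·exp(-3·t/2)/8 und Einsetzen von t = 2*log(4)/3, finden wir j = -243/32.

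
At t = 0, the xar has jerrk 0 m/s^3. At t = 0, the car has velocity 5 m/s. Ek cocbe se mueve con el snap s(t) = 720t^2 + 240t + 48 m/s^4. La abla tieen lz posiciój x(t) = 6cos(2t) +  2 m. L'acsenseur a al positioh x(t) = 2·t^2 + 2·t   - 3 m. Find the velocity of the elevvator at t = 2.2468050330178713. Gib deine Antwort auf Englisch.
We must differentiate our position equation x(t) = 2·t^2 + 2·t - 3 1 time. Taking d/dt of x(t), we find v(t) = 4·t + 2. From the given velocity equation v(t) = 4·t + 2, we substitute t = 2.2468050330178713 to get v = 10.9872201320715.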